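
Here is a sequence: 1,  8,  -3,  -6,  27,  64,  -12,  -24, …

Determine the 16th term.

Reading positions in blocks of 4 reveals the pattern AABB — 2 tracks woven together.
Stream A = 1, 8, 27, 64: the cubes 1³, 2³, 3³, ….
Stream B = -3, -6, -12, -24: geometric with ratio 2.
The 16th slot belongs to stream B; its 8th term is -384.

-384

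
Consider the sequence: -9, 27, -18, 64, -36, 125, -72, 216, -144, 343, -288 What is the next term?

512

Split by position mod 2 into 2 tracks.
Subsequence A: -9, -18, -36, -72, -144, -288 — geometric with ratio 2.
Subsequence B: 27, 64, 125, 216, 343 — the cubes 3³, 4³, 5³, ….
Position 12 falls in subsequence B as its term 6, giving 512.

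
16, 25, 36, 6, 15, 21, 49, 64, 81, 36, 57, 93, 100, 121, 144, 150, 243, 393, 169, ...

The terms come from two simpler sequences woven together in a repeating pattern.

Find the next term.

The slot pattern repeats as AAABBB (period 6), so there are 2 interleaved tracks.
Track A: 16, 25, 36, 49, 64, 81, 100, 121, 144, 169. Perfect squares starting at 4².
Track B: 6, 15, 21, 36, 57, 93, 150, 243, 393. Fibonacci-style (each term is the sum of the two before it).
The 20th slot belongs to track A; its 11th term is 196.

196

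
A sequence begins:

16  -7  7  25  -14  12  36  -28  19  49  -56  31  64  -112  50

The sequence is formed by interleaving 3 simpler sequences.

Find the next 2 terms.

81, -224

Split by position mod 3: positions 1, 4, 7, … form one track, and each other residue class forms its own.
Track A: 16, 25, 36, 49, 64 — perfect squares starting at 4².
Track B: -7, -14, -28, -56, -112 — geometric, ×2 each step.
Track C: 7, 12, 19, 31, 50 — each term equals the sum of the previous two.
Position 16 falls in track A as its term 6, giving 81.
Term 17 comes from track B (its 6th entry): -224.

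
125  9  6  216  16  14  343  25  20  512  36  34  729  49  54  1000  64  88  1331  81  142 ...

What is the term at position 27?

372

Split by position mod 3 into 3 tracks.
Track A: 125, 216, 343, 512, 729, 1000, 1331. The cubes 5³, 6³, 7³, ….
Track B: 9, 16, 25, 36, 49, 64, 81. Perfect squares starting at 3².
Track C: 6, 14, 20, 34, 54, 88, 142. Each term equals the sum of the previous two.
Position 27 falls in track C as its term 9, giving 372.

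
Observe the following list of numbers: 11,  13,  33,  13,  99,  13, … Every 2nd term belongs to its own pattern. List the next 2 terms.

The terms cycle through 2 interleaved subsequences.
Subsequence A = 11, 33, 99: a geometric progression (common ratio 3).
Subsequence B = 13, 13, 13: always 13.
Position 7 → subsequence A, term 4 = 297.
The 8th slot belongs to subsequence B; its 4th term is 13.

297, 13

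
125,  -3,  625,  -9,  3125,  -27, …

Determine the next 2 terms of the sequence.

Positions 1, 3, 5, … form one subsequence and positions 2, 4, 6, … form another.
Subsequence A: 125, 625, 3125 (powers 5^3, 5^4, 5^5, …).
Subsequence B: -3, -9, -27 (multiplying by 3 each time).
The 7th slot belongs to subsequence A; its 4th term is 15625.
Position 8 → subsequence B, term 4 = -81.

15625, -81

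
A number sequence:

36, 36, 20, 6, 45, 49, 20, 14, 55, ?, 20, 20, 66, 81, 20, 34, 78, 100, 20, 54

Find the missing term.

64

Split by position mod 4 into 4 tracks.
Track A: 36, 45, 55, 66, 78 — triangular numbers starting at T_8.
Track B: 36, 49, ?, 81, 100 — consecutive squares n² from n = 6.
Track C: 20, 20, 20, 20, 20 — constant 20.
Track D: 6, 14, 20, 34, 54 — each term equals the sum of the previous two.
The gap is track B's term 3; the rule gives 64.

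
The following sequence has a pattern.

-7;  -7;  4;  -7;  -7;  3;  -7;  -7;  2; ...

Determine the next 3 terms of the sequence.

Positions follow the repeating pattern AAB; grouping by letter gives 2 tracks.
Stream A: -7, -7, -7, -7, -7, -7. Constant -7.
Stream B: 4, 3, 2. Arithmetic with common difference −1.
Position 10 falls in stream A as its term 7, giving -7.
Position 11 → stream A, term 8 = -7.
Term 12 comes from stream B (its 4th entry): 1.

-7, -7, 1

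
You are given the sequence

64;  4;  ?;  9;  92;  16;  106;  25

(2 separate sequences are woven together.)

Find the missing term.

78

Split by position mod 2 into 2 tracks.
Track A: 64, ?, 92, 106. Linear: a_n = 50 + 14·n.
Track B: 4, 9, 16, 25. The squares 2², 3², 4², ….
The gap is track A's term 2; the rule gives 78.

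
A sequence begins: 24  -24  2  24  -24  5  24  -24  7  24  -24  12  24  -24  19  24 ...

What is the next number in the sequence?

-24

Reading positions in blocks of 3 reveals the pattern AAB — 2 tracks woven together.
Subsequence A is 24, -24, 24, -24, 24, -24, 24, -24, 24, -24, 24, which is oscillating between 24 and -24.
Subsequence B is 2, 5, 7, 12, 19, which is each term equals the sum of the previous two.
Position 17 falls in subsequence A as its term 12, giving -24.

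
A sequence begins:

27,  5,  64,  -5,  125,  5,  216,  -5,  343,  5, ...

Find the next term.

512

Taking every 2nd term gives 2 separate tracks.
Track A: 27, 64, 125, 216, 343. Consecutive cubes n³ from n = 3.
Track B: 5, -5, 5, -5, 5. Alternating ±5.
Position 11 → track A, term 6 = 512.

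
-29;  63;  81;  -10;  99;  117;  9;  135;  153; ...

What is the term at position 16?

Positions follow the repeating pattern ABB; grouping by letter gives 2 tracks.
Track A: -29, -10, 9. Adding 19 each time.
Track B: 63, 81, 99, 117, 135, 153. Arithmetic with common difference +18.
Position 16 falls in track A as its term 6, giving 66.

66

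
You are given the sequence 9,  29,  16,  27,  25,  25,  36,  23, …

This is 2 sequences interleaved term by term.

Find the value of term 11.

Positions 1, 3, 5, … form one subsequence and positions 2, 4, 6, … form another.
Track A: 9, 16, 25, 36 (the squares 3², 4², 5², …).
Track B: 29, 27, 25, 23 (subtracting 2 each time).
Position 11 → track A, term 6 = 64.

64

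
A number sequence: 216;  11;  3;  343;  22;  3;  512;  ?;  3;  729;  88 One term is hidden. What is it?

Read the sequence 3 terms at a time; column i is its own pattern.
Track A is 216, 343, 512, 729, which is perfect cubes starting at 6³.
Track B is 11, 22, ?, 88, which is geometric, ×2 each step.
Track C is 3, 3, 3, which is the constant sequence 3.
Track B's pattern makes the blank 44.

44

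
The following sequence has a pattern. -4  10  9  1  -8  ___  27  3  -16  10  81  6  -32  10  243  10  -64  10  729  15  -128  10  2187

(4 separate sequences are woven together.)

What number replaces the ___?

10

The terms cycle through 4 interleaved subsequences.
Stream A: -4, -8, -16, -32, -64, -128 (multiplying by 2 each time).
Stream B: 10, ?, 10, 10, 10, 10 (constant 10).
Stream C: 9, 27, 81, 243, 729, 2187 (powers 3^2, 3^3, 3^4, …).
Stream D: 1, 3, 6, 10, 15 (triangular numbers starting at T_1).
The gap is stream B's term 2; the rule gives 10.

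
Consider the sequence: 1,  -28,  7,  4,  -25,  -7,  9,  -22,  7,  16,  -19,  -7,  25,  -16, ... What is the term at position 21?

Split by position mod 3 into 3 tracks.
Stream A = 1, 4, 9, 16, 25: consecutive squares n² from n = 1.
Stream B = -28, -25, -22, -19, -16: arithmetic, step +3.
Stream C = 7, -7, 7, -7: alternating ±7.
The 21st slot belongs to stream C; its 7th term is 7.

7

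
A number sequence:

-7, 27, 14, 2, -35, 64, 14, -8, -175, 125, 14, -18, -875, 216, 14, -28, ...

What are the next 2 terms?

-4375, 343

Split by position mod 4: positions 1, 5, 9, … form one track, and each other residue class forms its own.
Track A: -7, -35, -175, -875. Multiplying by 5 each time.
Track B: 27, 64, 125, 216. Consecutive cubes n³ from n = 3.
Track C: 14, 14, 14, 14. Always 14.
Track D: 2, -8, -18, -28. Subtracting 10 each time.
Position 17 falls in track A as its term 5, giving -4375.
Position 18 → track B, term 5 = 343.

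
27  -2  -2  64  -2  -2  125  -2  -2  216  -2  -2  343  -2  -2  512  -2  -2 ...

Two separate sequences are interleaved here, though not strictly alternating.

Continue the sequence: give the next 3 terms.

729, -2, -2

Positions follow the repeating pattern ABB; grouping by letter gives 2 tracks.
Track A: 27, 64, 125, 216, 343, 512. Consecutive cubes n³ from n = 3.
Track B: -2, -2, -2, -2, -2, -2, -2, -2, -2, -2, -2, -2. The constant sequence -2.
The 19th slot belongs to track A; its 7th term is 729.
Position 20 → track B, term 13 = -2.
Position 21 → track B, term 14 = -2.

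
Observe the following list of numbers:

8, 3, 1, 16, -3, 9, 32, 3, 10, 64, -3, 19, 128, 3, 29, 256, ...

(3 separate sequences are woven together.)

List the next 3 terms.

-3, 48, 512

Split by position mod 3 into 3 tracks.
Track A: 8, 16, 32, 64, 128, 256. Successive powers of 2.
Track B: 3, -3, 3, -3, 3. Oscillating between 3 and -3.
Track C: 1, 9, 10, 19, 29. A Fibonacci-like recurrence a_n = a_{n-1} + a_{n-2}.
Position 17 falls in track B as its term 6, giving -3.
Position 18 falls in track C as its term 6, giving 48.
The 19th slot belongs to track A; its 7th term is 512.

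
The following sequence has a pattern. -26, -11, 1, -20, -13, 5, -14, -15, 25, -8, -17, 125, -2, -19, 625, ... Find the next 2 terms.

4, -21

Taking every 3rd term gives 3 separate tracks.
Subsequence A: -26, -20, -14, -8, -2. Linear: a_n = -32 + 6·n.
Subsequence B: -11, -13, -15, -17, -19. Linear: a_n = -9 − 2·n.
Subsequence C: 1, 5, 25, 125, 625. Powers 5^0, 5^1, 5^2, ….
The 16th slot belongs to subsequence A; its 6th term is 4.
Position 17 → subsequence B, term 6 = -21.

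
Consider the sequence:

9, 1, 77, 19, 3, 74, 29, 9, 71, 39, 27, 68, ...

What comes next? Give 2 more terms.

Split by position mod 3: positions 1, 4, 7, … form one track, and each other residue class forms its own.
Track A = 9, 19, 29, 39: arithmetic, step +10.
Track B = 1, 3, 9, 27: powers 3^0, 3^1, 3^2, ….
Track C = 77, 74, 71, 68: arithmetic with common difference −3.
Position 13 falls in track A as its term 5, giving 49.
The 14th slot belongs to track B; its 5th term is 81.

49, 81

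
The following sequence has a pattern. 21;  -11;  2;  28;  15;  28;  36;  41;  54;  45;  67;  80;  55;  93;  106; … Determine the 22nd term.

91

The slot pattern repeats as ABB (period 3), so there are 2 interleaved tracks.
Subsequence A: 21, 28, 36, 45, 55 (triangular numbers n(n+1)/2 for n = 6, 7, …).
Subsequence B: -11, 2, 15, 28, 41, 54, 67, 80, 93, 106 (adding 13 each time).
Position 22 falls in subsequence A as its term 8, giving 91.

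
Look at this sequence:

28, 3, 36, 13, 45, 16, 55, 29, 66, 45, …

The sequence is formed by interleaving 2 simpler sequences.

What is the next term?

78

The terms cycle through 2 interleaved subsequences.
Subsequence A: 28, 36, 45, 55, 66. Triangular numbers starting at T_7.
Subsequence B: 3, 13, 16, 29, 45. A Fibonacci-like recurrence a_n = a_{n-1} + a_{n-2}.
Term 11 comes from subsequence A (its 6th entry): 78.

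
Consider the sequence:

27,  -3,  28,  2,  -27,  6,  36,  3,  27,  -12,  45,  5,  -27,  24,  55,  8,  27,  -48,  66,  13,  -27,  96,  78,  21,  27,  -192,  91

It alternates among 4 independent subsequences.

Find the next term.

34

The terms cycle through 4 interleaved subsequences.
Track A is 27, -27, 27, -27, 27, -27, 27, which is alternating ±27.
Track B is -3, 6, -12, 24, -48, 96, -192, which is multiplying by -2 each time.
Track C is 28, 36, 45, 55, 66, 78, 91, which is triangular numbers n(n+1)/2 for n = 7, 8, ….
Track D is 2, 3, 5, 8, 13, 21, which is each term equals the sum of the previous two.
Term 28 comes from track D (its 7th entry): 34.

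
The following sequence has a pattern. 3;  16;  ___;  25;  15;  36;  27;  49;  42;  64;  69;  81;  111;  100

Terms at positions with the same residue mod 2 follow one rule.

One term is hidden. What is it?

Positions 1, 3, 5, … form one subsequence and positions 2, 4, 6, … form another.
Track A: 3, ?, 15, 27, 42, 69, 111 (each term equals the sum of the previous two).
Track B: 16, 25, 36, 49, 64, 81, 100 (consecutive squares n² from n = 4).
The gap is track A's term 2; the rule gives 12.

12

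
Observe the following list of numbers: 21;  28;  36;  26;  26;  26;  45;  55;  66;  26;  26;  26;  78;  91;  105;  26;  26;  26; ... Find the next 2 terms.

Positions follow the repeating pattern AAABBB; grouping by letter gives 2 tracks.
Stream A: 21, 28, 36, 45, 55, 66, 78, 91, 105 — triangular numbers starting at T_6.
Stream B: 26, 26, 26, 26, 26, 26, 26, 26, 26 — the constant sequence 26.
Position 19 → stream A, term 10 = 120.
Position 20 → stream A, term 11 = 136.

120, 136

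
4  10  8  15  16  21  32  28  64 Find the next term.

Taking every 2nd term gives 2 separate tracks.
Track A = 4, 8, 16, 32, 64: powers 2^2, 2^3, 2^4, ….
Track B = 10, 15, 21, 28: the triangular numbers T_4, T_5, ….
The 10th slot belongs to track B; its 5th term is 36.

36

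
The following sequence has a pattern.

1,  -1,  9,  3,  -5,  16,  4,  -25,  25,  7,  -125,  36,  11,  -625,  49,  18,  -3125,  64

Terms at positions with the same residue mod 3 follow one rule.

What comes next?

29

The terms cycle through 3 interleaved subsequences.
Track A = 1, 3, 4, 7, 11, 18: a Fibonacci-like recurrence a_n = a_{n-1} + a_{n-2}.
Track B = -1, -5, -25, -125, -625, -3125: multiplying by 5 each time.
Track C = 9, 16, 25, 36, 49, 64: consecutive squares n² from n = 3.
Term 19 comes from track A (its 7th entry): 29.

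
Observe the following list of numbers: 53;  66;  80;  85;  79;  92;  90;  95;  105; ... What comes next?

118

Positions follow the repeating pattern AABB; grouping by letter gives 2 tracks.
Track A: 53, 66, 79, 92, 105 — linear: a_n = 40 + 13·n.
Track B: 80, 85, 90, 95 — arithmetic, step +5.
Term 10 comes from track A (its 6th entry): 118.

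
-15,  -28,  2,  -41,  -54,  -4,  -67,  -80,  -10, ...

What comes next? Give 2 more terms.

The slot pattern repeats as AAB (period 3), so there are 2 interleaved tracks.
Subsequence A is -15, -28, -41, -54, -67, -80, which is linear: a_n = -2 − 13·n.
Subsequence B is 2, -4, -10, which is subtracting 6 each time.
Term 10 comes from subsequence A (its 7th entry): -93.
Term 11 comes from subsequence A (its 8th entry): -106.

-93, -106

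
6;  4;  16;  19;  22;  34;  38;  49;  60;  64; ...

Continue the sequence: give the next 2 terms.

98, 79

Split by position mod 2 into 2 tracks.
Subsequence A: 6, 16, 22, 38, 60 (each term equals the sum of the previous two).
Subsequence B: 4, 19, 34, 49, 64 (arithmetic, step +15).
Position 11 → subsequence A, term 6 = 98.
Term 12 comes from subsequence B (its 6th entry): 79.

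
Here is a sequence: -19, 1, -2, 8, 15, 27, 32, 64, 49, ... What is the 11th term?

66

Split by position mod 2 into 2 tracks.
Subsequence A is -19, -2, 15, 32, 49, which is arithmetic, step +17.
Subsequence B is 1, 8, 27, 64, which is consecutive cubes n³ from n = 1.
The 11th slot belongs to subsequence A; its 6th term is 66.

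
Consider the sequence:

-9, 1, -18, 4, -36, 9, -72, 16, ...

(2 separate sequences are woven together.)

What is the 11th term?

Taking every 2nd term gives 2 separate tracks.
Track A is -9, -18, -36, -72, which is multiplying by 2 each time.
Track B is 1, 4, 9, 16, which is the squares 1², 2², 3², ….
Term 11 comes from track A (its 6th entry): -288.

-288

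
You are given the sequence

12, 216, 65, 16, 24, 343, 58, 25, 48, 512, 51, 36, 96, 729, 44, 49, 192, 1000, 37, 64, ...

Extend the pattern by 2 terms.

384, 1331

Split by position mod 4: positions 1, 5, 9, … form one track, and each other residue class forms its own.
Subsequence A = 12, 24, 48, 96, 192: geometric, ×2 each step.
Subsequence B = 216, 343, 512, 729, 1000: the cubes 6³, 7³, 8³, ….
Subsequence C = 65, 58, 51, 44, 37: linear: a_n = 72 − 7·n.
Subsequence D = 16, 25, 36, 49, 64: consecutive squares n² from n = 4.
The 21st slot belongs to subsequence A; its 6th term is 384.
The 22nd slot belongs to subsequence B; its 6th term is 1331.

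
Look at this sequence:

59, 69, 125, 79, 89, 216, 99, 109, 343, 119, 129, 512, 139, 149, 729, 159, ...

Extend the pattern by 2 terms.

169, 1000

The slot pattern repeats as AAB (period 3), so there are 2 interleaved tracks.
Subsequence A: 59, 69, 79, 89, 99, 109, 119, 129, 139, 149, 159 — linear: a_n = 49 + 10·n.
Subsequence B: 125, 216, 343, 512, 729 — the cubes 5³, 6³, 7³, ….
Position 17 falls in subsequence A as its term 12, giving 169.
Position 18 → subsequence B, term 6 = 1000.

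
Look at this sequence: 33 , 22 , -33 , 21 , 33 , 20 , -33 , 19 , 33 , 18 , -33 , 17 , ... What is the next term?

The terms cycle through 2 interleaved subsequences.
Track A = 33, -33, 33, -33, 33, -33: oscillating between 33 and -33.
Track B = 22, 21, 20, 19, 18, 17: linear: a_n = 23 − n.
Position 13 → track A, term 7 = 33.

33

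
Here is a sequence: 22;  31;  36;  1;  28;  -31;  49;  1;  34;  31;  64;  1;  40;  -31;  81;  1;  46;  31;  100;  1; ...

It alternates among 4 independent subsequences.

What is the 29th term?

64

The terms cycle through 4 interleaved subsequences.
Track A = 22, 28, 34, 40, 46: arithmetic with common difference +6.
Track B = 31, -31, 31, -31, 31: oscillating between 31 and -31.
Track C = 36, 49, 64, 81, 100: perfect squares starting at 6².
Track D = 1, 1, 1, 1, 1: constant 1.
Position 29 → track A, term 8 = 64.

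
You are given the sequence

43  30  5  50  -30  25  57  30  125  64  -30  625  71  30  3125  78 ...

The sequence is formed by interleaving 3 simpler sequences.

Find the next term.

-30

The terms cycle through 3 interleaved subsequences.
Track A is 43, 50, 57, 64, 71, 78, which is arithmetic with common difference +7.
Track B is 30, -30, 30, -30, 30, which is alternating ±30.
Track C is 5, 25, 125, 625, 3125, which is powers 5^1, 5^2, 5^3, ….
Position 17 falls in track B as its term 6, giving -30.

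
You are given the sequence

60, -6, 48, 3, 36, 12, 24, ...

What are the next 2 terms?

Taking every 2nd term gives 2 separate tracks.
Track A: 60, 48, 36, 24 — linear: a_n = 72 − 12·n.
Track B: -6, 3, 12 — linear: a_n = -15 + 9·n.
The 8th slot belongs to track B; its 4th term is 21.
Position 9 → track A, term 5 = 12.

21, 12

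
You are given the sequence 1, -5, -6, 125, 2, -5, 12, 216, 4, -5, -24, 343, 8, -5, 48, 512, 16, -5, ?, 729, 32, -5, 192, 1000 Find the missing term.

-96

Split by position mod 4 into 4 tracks.
Subsequence A is 1, 2, 4, 8, 16, 32, which is powers of 2.
Subsequence B is -5, -5, -5, -5, -5, -5, which is constant -5.
Subsequence C is -6, 12, -24, 48, ?, 192, which is geometric, ×-2 each step.
Subsequence D is 125, 216, 343, 512, 729, 1000, which is consecutive cubes n³ from n = 5.
The gap is subsequence C's term 5; the rule gives -96.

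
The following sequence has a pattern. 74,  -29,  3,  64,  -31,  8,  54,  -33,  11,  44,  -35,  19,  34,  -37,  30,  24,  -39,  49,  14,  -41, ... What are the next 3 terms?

The terms cycle through 3 interleaved subsequences.
Stream A is 74, 64, 54, 44, 34, 24, 14, which is subtracting 10 each time.
Stream B is -29, -31, -33, -35, -37, -39, -41, which is linear: a_n = -27 − 2·n.
Stream C is 3, 8, 11, 19, 30, 49, which is Fibonacci-style (each term is the sum of the two before it).
The 21st slot belongs to stream C; its 7th term is 79.
Term 22 comes from stream A (its 8th entry): 4.
Term 23 comes from stream B (its 8th entry): -43.

79, 4, -43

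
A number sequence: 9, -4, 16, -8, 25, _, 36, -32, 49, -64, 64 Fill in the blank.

Split by position mod 2 into 2 tracks.
Track A is 9, 16, 25, 36, 49, 64, which is consecutive squares n² from n = 3.
Track B is -4, -8, ?, -32, -64, which is geometric with ratio 2.
The gap is track B's term 3; the rule gives -16.

-16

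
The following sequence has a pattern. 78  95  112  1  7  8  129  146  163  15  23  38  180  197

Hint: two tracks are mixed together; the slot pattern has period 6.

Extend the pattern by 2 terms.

214, 61

The slot pattern repeats as AAABBB (period 6), so there are 2 interleaved tracks.
Track A: 78, 95, 112, 129, 146, 163, 180, 197. Arithmetic, step +17.
Track B: 1, 7, 8, 15, 23, 38. A Fibonacci-like recurrence a_n = a_{n-1} + a_{n-2}.
Position 15 → track A, term 9 = 214.
The 16th slot belongs to track B; its 7th term is 61.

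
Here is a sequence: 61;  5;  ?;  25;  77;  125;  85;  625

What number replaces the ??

69

Positions 1, 3, 5, … form one subsequence and positions 2, 4, 6, … form another.
Stream A = 61, ?, 77, 85: linear: a_n = 53 + 8·n.
Stream B = 5, 25, 125, 625: powers 5^1, 5^2, 5^3, ….
Filling stream A at index 2 by its rule yields 69.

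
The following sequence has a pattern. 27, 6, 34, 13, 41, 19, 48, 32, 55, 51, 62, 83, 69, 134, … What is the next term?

76

Odd-indexed and even-indexed terms follow separate rules.
Track A: 27, 34, 41, 48, 55, 62, 69 (linear: a_n = 20 + 7·n).
Track B: 6, 13, 19, 32, 51, 83, 134 (a Fibonacci-like recurrence a_n = a_{n-1} + a_{n-2}).
The 15th slot belongs to track A; its 8th term is 76.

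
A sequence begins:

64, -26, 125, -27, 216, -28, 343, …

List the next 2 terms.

-29, 512

Split by position mod 2 into 2 tracks.
Track A is 64, 125, 216, 343, which is the cubes 4³, 5³, 6³, ….
Track B is -26, -27, -28, which is subtracting 1 each time.
Term 8 comes from track B (its 4th entry): -29.
Position 9 falls in track A as its term 5, giving 512.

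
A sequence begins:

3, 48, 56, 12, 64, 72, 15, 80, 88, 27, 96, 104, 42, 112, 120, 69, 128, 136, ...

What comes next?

The slot pattern repeats as ABB (period 3), so there are 2 interleaved tracks.
Track A: 3, 12, 15, 27, 42, 69. Each term equals the sum of the previous two.
Track B: 48, 56, 64, 72, 80, 88, 96, 104, 112, 120, 128, 136. Arithmetic, step +8.
Position 19 falls in track A as its term 7, giving 111.

111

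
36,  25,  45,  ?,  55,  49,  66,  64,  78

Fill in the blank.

36

Positions 1, 3, 5, … form one subsequence and positions 2, 4, 6, … form another.
Track A is 36, 45, 55, 66, 78, which is triangular numbers n(n+1)/2 for n = 8, 9, ….
Track B is 25, ?, 49, 64, which is perfect squares starting at 5².
Track B's pattern makes the blank 36.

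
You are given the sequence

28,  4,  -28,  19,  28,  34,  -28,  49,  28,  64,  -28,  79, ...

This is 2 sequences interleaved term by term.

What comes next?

28

Positions 1, 3, 5, … form one subsequence and positions 2, 4, 6, … form another.
Stream A is 28, -28, 28, -28, 28, -28, which is the oscillation 28·(−1)^(n+1).
Stream B is 4, 19, 34, 49, 64, 79, which is arithmetic, step +15.
Term 13 comes from stream A (its 7th entry): 28.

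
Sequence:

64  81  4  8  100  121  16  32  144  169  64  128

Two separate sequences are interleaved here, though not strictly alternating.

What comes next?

Reading positions in blocks of 4 reveals the pattern AABB — 2 tracks woven together.
Subsequence A: 64, 81, 100, 121, 144, 169 (the squares 8², 9², 10², …).
Subsequence B: 4, 8, 16, 32, 64, 128 (a geometric progression (common ratio 2)).
Term 13 comes from subsequence A (its 7th entry): 196.

196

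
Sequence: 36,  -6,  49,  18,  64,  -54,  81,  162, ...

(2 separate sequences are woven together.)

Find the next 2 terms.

100, -486

Positions 1, 3, 5, … form one subsequence and positions 2, 4, 6, … form another.
Track A: 36, 49, 64, 81. The squares 6², 7², 8², ….
Track B: -6, 18, -54, 162. Geometric, ×-3 each step.
Position 9 falls in track A as its term 5, giving 100.
Term 10 comes from track B (its 5th entry): -486.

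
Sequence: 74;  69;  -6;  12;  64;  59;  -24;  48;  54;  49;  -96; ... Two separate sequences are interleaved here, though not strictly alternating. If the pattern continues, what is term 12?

Reading positions in blocks of 4 reveals the pattern AABB — 2 tracks woven together.
Track A: 74, 69, 64, 59, 54, 49 — arithmetic with common difference −5.
Track B: -6, 12, -24, 48, -96 — a geometric progression (common ratio -2).
The 12th slot belongs to track B; its 6th term is 192.

192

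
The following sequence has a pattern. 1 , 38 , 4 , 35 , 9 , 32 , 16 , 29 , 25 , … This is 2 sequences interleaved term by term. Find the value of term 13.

The terms cycle through 2 interleaved subsequences.
Stream A: 1, 4, 9, 16, 25. Perfect squares starting at 1².
Stream B: 38, 35, 32, 29. Arithmetic with common difference −3.
Position 13 → stream A, term 7 = 49.

49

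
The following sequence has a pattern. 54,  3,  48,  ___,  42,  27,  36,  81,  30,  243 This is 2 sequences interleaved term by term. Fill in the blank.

Split by position mod 2 into 2 tracks.
Subsequence A: 54, 48, 42, 36, 30 — subtracting 6 each time.
Subsequence B: 3, ?, 27, 81, 243 — a geometric progression (common ratio 3).
Subsequence B's pattern makes the blank 9.

9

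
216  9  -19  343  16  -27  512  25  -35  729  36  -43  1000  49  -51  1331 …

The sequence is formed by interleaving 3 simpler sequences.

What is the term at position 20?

Read the sequence 3 terms at a time; column i is its own pattern.
Stream A = 216, 343, 512, 729, 1000, 1331: the cubes 6³, 7³, 8³, ….
Stream B = 9, 16, 25, 36, 49: the squares 3², 4², 5², ….
Stream C = -19, -27, -35, -43, -51: subtracting 8 each time.
Position 20 → stream B, term 7 = 81.

81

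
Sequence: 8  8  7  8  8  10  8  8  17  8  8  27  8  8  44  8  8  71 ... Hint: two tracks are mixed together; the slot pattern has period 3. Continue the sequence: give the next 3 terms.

The slot pattern repeats as AAB (period 3), so there are 2 interleaved tracks.
Track A = 8, 8, 8, 8, 8, 8, 8, 8, 8, 8, 8, 8: always 8.
Track B = 7, 10, 17, 27, 44, 71: a Fibonacci-like recurrence a_n = a_{n-1} + a_{n-2}.
Term 19 comes from track A (its 13th entry): 8.
Position 20 falls in track A as its term 14, giving 8.
Term 21 comes from track B (its 7th entry): 115.

8, 8, 115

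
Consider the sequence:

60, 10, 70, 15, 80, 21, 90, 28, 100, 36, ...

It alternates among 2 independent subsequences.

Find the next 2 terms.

110, 45

The terms cycle through 2 interleaved subsequences.
Track A is 60, 70, 80, 90, 100, which is arithmetic, step +10.
Track B is 10, 15, 21, 28, 36, which is the triangular numbers T_4, T_5, ….
Term 11 comes from track A (its 6th entry): 110.
Position 12 falls in track B as its term 6, giving 45.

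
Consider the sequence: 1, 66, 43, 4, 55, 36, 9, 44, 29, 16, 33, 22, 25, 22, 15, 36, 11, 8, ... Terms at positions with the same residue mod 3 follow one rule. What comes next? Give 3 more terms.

Taking every 3rd term gives 3 separate tracks.
Track A: 1, 4, 9, 16, 25, 36. Consecutive squares n² from n = 1.
Track B: 66, 55, 44, 33, 22, 11. Subtracting 11 each time.
Track C: 43, 36, 29, 22, 15, 8. Arithmetic, step −7.
Term 19 comes from track A (its 7th entry): 49.
Position 20 → track B, term 7 = 0.
Term 21 comes from track C (its 7th entry): 1.

49, 0, 1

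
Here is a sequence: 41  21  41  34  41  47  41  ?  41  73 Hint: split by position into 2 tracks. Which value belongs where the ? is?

The terms cycle through 2 interleaved subsequences.
Track A is 41, 41, 41, 41, 41, which is constant 41.
Track B is 21, 34, 47, ?, 73, which is arithmetic, step +13.
The gap is track B's term 4; the rule gives 60.

60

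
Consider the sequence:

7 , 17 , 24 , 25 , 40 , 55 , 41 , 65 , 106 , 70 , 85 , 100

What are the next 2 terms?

171, 277

Positions follow the repeating pattern AAABBB; grouping by letter gives 2 tracks.
Subsequence A: 7, 17, 24, 41, 65, 106. Each term equals the sum of the previous two.
Subsequence B: 25, 40, 55, 70, 85, 100. Arithmetic with common difference +15.
The 13th slot belongs to subsequence A; its 7th term is 171.
Term 14 comes from subsequence A (its 8th entry): 277.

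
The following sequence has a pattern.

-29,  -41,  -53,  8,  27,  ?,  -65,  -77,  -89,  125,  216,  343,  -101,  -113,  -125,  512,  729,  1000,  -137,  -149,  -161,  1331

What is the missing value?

Positions follow the repeating pattern AAABBB; grouping by letter gives 2 tracks.
Stream A = -29, -41, -53, -65, -77, -89, -101, -113, -125, -137, -149, -161: arithmetic with common difference −12.
Stream B = 8, 27, ?, 125, 216, 343, 512, 729, 1000, 1331: perfect cubes starting at 2³.
Filling stream B at index 3 by its rule yields 64.

64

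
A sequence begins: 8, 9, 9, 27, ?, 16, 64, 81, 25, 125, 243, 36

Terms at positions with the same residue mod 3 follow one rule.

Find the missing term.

27

Read the sequence 3 terms at a time; column i is its own pattern.
Subsequence A = 8, 27, 64, 125: the cubes 2³, 3³, 4³, ….
Subsequence B = 9, ?, 81, 243: powers 3^2, 3^3, 3^4, ….
Subsequence C = 9, 16, 25, 36: consecutive squares n² from n = 3.
Filling subsequence B at index 2 by its rule yields 27.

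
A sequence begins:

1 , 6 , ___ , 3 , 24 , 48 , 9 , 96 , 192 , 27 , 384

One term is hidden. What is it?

12

Reading positions in blocks of 3 reveals the pattern ABB — 2 tracks woven together.
Stream A: 1, 3, 9, 27 (powers 3^0, 3^1, 3^2, …).
Stream B: 6, ?, 24, 48, 96, 192, 384 (multiplying by 2 each time).
The gap is stream B's term 2; the rule gives 12.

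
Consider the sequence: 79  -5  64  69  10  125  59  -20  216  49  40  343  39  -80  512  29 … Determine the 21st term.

1000

Split by position mod 3: positions 1, 4, 7, … form one track, and each other residue class forms its own.
Stream A: 79, 69, 59, 49, 39, 29 (subtracting 10 each time).
Stream B: -5, 10, -20, 40, -80 (geometric, ×-2 each step).
Stream C: 64, 125, 216, 343, 512 (perfect cubes starting at 4³).
Position 21 → stream C, term 7 = 1000.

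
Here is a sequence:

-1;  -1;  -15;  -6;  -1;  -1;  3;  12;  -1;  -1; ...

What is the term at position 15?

Positions follow the repeating pattern AABB; grouping by letter gives 2 tracks.
Subsequence A: -1, -1, -1, -1, -1, -1. Always -1.
Subsequence B: -15, -6, 3, 12. Arithmetic with common difference +9.
Term 15 comes from subsequence B (its 7th entry): 39.

39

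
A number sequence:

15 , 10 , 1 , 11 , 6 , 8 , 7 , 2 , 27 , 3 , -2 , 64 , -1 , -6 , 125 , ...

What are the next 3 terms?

-5, -10, 216

Split by position mod 3 into 3 tracks.
Stream A: 15, 11, 7, 3, -1 — arithmetic with common difference −4.
Stream B: 10, 6, 2, -2, -6 — linear: a_n = 14 − 4·n.
Stream C: 1, 8, 27, 64, 125 — perfect cubes starting at 1³.
The 16th slot belongs to stream A; its 6th term is -5.
Position 17 → stream B, term 6 = -10.
Term 18 comes from stream C (its 6th entry): 216.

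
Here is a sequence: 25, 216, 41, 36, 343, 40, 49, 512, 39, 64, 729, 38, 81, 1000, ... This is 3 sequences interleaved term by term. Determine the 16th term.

The terms cycle through 3 interleaved subsequences.
Track A: 25, 36, 49, 64, 81. Perfect squares starting at 5².
Track B: 216, 343, 512, 729, 1000. Consecutive cubes n³ from n = 6.
Track C: 41, 40, 39, 38. Arithmetic, step −1.
Position 16 falls in track A as its term 6, giving 100.

100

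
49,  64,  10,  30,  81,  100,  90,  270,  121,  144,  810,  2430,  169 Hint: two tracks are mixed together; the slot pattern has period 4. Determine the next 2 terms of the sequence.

196, 7290

Positions follow the repeating pattern AABB; grouping by letter gives 2 tracks.
Subsequence A: 49, 64, 81, 100, 121, 144, 169 (the squares 7², 8², 9², …).
Subsequence B: 10, 30, 90, 270, 810, 2430 (geometric, ×3 each step).
Position 14 falls in subsequence A as its term 8, giving 196.
Term 15 comes from subsequence B (its 7th entry): 7290.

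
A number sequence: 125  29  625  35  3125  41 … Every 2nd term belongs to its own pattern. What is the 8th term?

47

The terms cycle through 2 interleaved subsequences.
Subsequence A: 125, 625, 3125 — powers of 5.
Subsequence B: 29, 35, 41 — adding 6 each time.
Term 8 comes from subsequence B (its 4th entry): 47.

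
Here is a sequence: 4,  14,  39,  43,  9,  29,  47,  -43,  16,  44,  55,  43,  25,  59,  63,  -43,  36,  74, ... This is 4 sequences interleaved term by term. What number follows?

71

Split by position mod 4: positions 1, 5, 9, … form one track, and each other residue class forms its own.
Subsequence A is 4, 9, 16, 25, 36, which is perfect squares starting at 2².
Subsequence B is 14, 29, 44, 59, 74, which is linear: a_n = -1 + 15·n.
Subsequence C is 39, 47, 55, 63, which is adding 8 each time.
Subsequence D is 43, -43, 43, -43, which is the oscillation 43·(−1)^(n+1).
The 19th slot belongs to subsequence C; its 5th term is 71.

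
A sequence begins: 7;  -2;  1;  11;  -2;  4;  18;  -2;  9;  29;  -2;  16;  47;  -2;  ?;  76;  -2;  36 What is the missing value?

Read the sequence 3 terms at a time; column i is its own pattern.
Track A: 7, 11, 18, 29, 47, 76 — each term equals the sum of the previous two.
Track B: -2, -2, -2, -2, -2, -2 — constant -2.
Track C: 1, 4, 9, 16, ?, 36 — perfect squares starting at 1².
Filling track C at index 5 by its rule yields 25.

25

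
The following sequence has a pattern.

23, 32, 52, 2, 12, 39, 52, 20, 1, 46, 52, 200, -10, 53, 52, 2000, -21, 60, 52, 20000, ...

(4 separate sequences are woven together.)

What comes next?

Split by position mod 4 into 4 tracks.
Subsequence A: 23, 12, 1, -10, -21 (arithmetic with common difference −11).
Subsequence B: 32, 39, 46, 53, 60 (linear: a_n = 25 + 7·n).
Subsequence C: 52, 52, 52, 52, 52 (the constant sequence 52).
Subsequence D: 2, 20, 200, 2000, 20000 (multiplying by 10 each time).
Term 21 comes from subsequence A (its 6th entry): -32.

-32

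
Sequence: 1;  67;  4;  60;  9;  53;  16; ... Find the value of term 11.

36

Odd-indexed and even-indexed terms follow separate rules.
Track A = 1, 4, 9, 16: the squares 1², 2², 3², ….
Track B = 67, 60, 53: subtracting 7 each time.
Position 11 falls in track A as its term 6, giving 36.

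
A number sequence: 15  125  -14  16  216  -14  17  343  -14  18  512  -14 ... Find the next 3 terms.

19, 729, -14

Taking every 3rd term gives 3 separate tracks.
Stream A = 15, 16, 17, 18: adding 1 each time.
Stream B = 125, 216, 343, 512: the cubes 5³, 6³, 7³, ….
Stream C = -14, -14, -14, -14: the constant sequence -14.
The 13th slot belongs to stream A; its 5th term is 19.
Term 14 comes from stream B (its 5th entry): 729.
Position 15 → stream C, term 5 = -14.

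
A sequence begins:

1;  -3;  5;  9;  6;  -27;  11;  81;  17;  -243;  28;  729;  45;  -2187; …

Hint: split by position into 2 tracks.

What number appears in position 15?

73

The terms cycle through 2 interleaved subsequences.
Track A is 1, 5, 6, 11, 17, 28, 45, which is a Fibonacci-like recurrence a_n = a_{n-1} + a_{n-2}.
Track B is -3, 9, -27, 81, -243, 729, -2187, which is multiplying by -3 each time.
Position 15 → track A, term 8 = 73.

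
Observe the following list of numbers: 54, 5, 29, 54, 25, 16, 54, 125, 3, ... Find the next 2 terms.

Split by position mod 3 into 3 tracks.
Track A: 54, 54, 54 — the constant sequence 54.
Track B: 5, 25, 125 — successive powers of 5.
Track C: 29, 16, 3 — arithmetic with common difference −13.
Term 10 comes from track A (its 4th entry): 54.
Position 11 → track B, term 4 = 625.

54, 625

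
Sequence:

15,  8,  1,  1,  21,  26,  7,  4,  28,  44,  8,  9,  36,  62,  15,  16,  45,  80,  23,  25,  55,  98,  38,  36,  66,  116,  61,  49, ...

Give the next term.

The terms cycle through 4 interleaved subsequences.
Track A: 15, 21, 28, 36, 45, 55, 66. The triangular numbers T_5, T_6, ….
Track B: 8, 26, 44, 62, 80, 98, 116. Adding 18 each time.
Track C: 1, 7, 8, 15, 23, 38, 61. Each term equals the sum of the previous two.
Track D: 1, 4, 9, 16, 25, 36, 49. The squares 1², 2², 3², ….
Position 29 falls in track A as its term 8, giving 78.

78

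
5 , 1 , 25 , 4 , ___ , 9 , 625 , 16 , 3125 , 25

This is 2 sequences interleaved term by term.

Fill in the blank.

125

Taking every 2nd term gives 2 separate tracks.
Stream A is 5, 25, ?, 625, 3125, which is powers 5^1, 5^2, 5^3, ….
Stream B is 1, 4, 9, 16, 25, which is the squares 1², 2², 3², ….
So the missing entry in stream A is 125.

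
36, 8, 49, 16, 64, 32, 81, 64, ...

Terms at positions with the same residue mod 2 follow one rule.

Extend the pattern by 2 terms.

Positions 1, 3, 5, … form one subsequence and positions 2, 4, 6, … form another.
Subsequence A is 36, 49, 64, 81, which is perfect squares starting at 6².
Subsequence B is 8, 16, 32, 64, which is powers 2^3, 2^4, 2^5, ….
Position 9 → subsequence A, term 5 = 100.
Term 10 comes from subsequence B (its 5th entry): 128.

100, 128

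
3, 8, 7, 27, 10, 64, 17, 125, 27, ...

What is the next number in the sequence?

Split by position mod 2 into 2 tracks.
Subsequence A: 3, 7, 10, 17, 27. Each term equals the sum of the previous two.
Subsequence B: 8, 27, 64, 125. Perfect cubes starting at 2³.
The 10th slot belongs to subsequence B; its 5th term is 216.

216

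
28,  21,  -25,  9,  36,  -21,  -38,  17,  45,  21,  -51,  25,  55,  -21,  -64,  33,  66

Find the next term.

Read the sequence 4 terms at a time; column i is its own pattern.
Track A: 28, 36, 45, 55, 66. Triangular numbers starting at T_7.
Track B: 21, -21, 21, -21. Alternating ±21.
Track C: -25, -38, -51, -64. Subtracting 13 each time.
Track D: 9, 17, 25, 33. Arithmetic, step +8.
The 18th slot belongs to track B; its 5th term is 21.

21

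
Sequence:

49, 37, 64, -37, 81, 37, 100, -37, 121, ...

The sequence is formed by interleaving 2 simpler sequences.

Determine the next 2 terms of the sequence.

The terms cycle through 2 interleaved subsequences.
Stream A: 49, 64, 81, 100, 121 (consecutive squares n² from n = 7).
Stream B: 37, -37, 37, -37 (alternating ±37).
Position 10 → stream B, term 5 = 37.
The 11th slot belongs to stream A; its 6th term is 144.

37, 144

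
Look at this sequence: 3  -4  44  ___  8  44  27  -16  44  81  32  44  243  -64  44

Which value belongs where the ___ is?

Taking every 3rd term gives 3 separate tracks.
Subsequence A = 3, ?, 27, 81, 243: powers of 3.
Subsequence B = -4, 8, -16, 32, -64: multiplying by -2 each time.
Subsequence C = 44, 44, 44, 44, 44: constant 44.
Subsequence A's pattern makes the blank 9.

9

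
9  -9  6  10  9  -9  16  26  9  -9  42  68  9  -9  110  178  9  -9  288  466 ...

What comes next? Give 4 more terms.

Positions follow the repeating pattern AABB; grouping by letter gives 2 tracks.
Stream A: 9, -9, 9, -9, 9, -9, 9, -9, 9, -9 — oscillating between 9 and -9.
Stream B: 6, 10, 16, 26, 42, 68, 110, 178, 288, 466 — each term equals the sum of the previous two.
Term 21 comes from stream A (its 11th entry): 9.
The 22nd slot belongs to stream A; its 12th term is -9.
Position 23 falls in stream B as its term 11, giving 754.
Position 24 falls in stream B as its term 12, giving 1220.

9, -9, 754, 1220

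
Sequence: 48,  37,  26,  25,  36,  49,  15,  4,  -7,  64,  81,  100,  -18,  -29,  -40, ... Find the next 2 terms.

The slot pattern repeats as AAABBB (period 6), so there are 2 interleaved tracks.
Stream A: 48, 37, 26, 15, 4, -7, -18, -29, -40. Linear: a_n = 59 − 11·n.
Stream B: 25, 36, 49, 64, 81, 100. The squares 5², 6², 7², ….
Position 16 → stream B, term 7 = 121.
Term 17 comes from stream B (its 8th entry): 144.

121, 144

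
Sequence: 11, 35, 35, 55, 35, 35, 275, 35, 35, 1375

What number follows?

35

Reading positions in blocks of 3 reveals the pattern ABB — 2 tracks woven together.
Track A: 11, 55, 275, 1375. Multiplying by 5 each time.
Track B: 35, 35, 35, 35, 35, 35. Always 35.
Term 11 comes from track B (its 7th entry): 35.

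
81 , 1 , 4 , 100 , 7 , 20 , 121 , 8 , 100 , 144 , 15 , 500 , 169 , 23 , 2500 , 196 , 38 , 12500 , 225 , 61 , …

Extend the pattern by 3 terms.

62500, 256, 99

Split by position mod 3: positions 1, 4, 7, … form one track, and each other residue class forms its own.
Track A is 81, 100, 121, 144, 169, 196, 225, which is perfect squares starting at 9².
Track B is 1, 7, 8, 15, 23, 38, 61, which is each term equals the sum of the previous two.
Track C is 4, 20, 100, 500, 2500, 12500, which is geometric with ratio 5.
Position 21 falls in track C as its term 7, giving 62500.
The 22nd slot belongs to track A; its 8th term is 256.
Term 23 comes from track B (its 8th entry): 99.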